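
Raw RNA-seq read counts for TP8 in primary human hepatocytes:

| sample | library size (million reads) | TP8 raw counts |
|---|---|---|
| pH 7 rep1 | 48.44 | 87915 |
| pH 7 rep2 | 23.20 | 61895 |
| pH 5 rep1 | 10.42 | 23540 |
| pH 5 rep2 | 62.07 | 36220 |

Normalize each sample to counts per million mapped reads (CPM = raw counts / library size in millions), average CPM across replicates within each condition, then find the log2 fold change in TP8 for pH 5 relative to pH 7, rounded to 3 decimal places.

-0.657

CPM(pH 7 rep1) = 87915 / 48.44 = 1814.9257
CPM(pH 7 rep2) = 61895 / 23.20 = 2667.8879
CPM(pH 5 rep1) = 23540 / 10.42 = 2259.1171
CPM(pH 5 rep2) = 36220 / 62.07 = 583.5347
mean CPM(pH 7) = 2241.4068; mean CPM(pH 5) = 1421.3259
Fold change = 1421.3259 / 2241.4068 = 0.63412
log2(0.63412) = -0.6572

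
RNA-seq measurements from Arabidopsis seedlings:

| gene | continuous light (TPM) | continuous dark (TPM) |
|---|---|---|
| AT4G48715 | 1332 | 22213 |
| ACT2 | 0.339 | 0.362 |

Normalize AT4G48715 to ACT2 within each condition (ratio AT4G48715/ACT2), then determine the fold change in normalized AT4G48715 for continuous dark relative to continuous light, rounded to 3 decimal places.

15.617

AT4G48715/ACT2 (continuous light) = 1332 / 0.339 = 3929.2
AT4G48715/ACT2 (continuous dark) = 22213 / 0.362 = 61362
Fold change = 61362 / 3929.2 = 15.6169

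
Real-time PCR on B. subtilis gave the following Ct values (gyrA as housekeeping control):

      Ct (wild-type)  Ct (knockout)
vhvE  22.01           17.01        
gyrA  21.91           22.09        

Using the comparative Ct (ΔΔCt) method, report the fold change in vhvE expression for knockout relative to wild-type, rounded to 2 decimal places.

36.25

ΔCt(wild-type) = 22.010 − 21.910 = 0.100
ΔCt(knockout) = 17.010 − 22.090 = -5.080
ΔΔCt = -5.080 − 0.100 = -5.180
Fold change = 2^(−(-5.180)) = 2^5.180 = 36.252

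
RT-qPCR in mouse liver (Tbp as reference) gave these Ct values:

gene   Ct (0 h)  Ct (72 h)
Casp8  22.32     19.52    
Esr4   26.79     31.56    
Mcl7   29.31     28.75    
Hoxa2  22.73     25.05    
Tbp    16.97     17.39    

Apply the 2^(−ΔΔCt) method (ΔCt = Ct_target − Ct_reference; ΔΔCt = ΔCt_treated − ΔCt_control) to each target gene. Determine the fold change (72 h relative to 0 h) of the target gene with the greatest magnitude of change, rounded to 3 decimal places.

Casp8: ΔΔCt = (19.52−17.39) − (22.32−16.97) = 2.13 − 5.35 = -3.22; fold change = 2^3.22 = 9.318
Esr4: ΔΔCt = (31.56−17.39) − (26.79−16.97) = 14.17 − 9.82 = 4.35; fold change = 2^-4.35 = 0.049
Mcl7: ΔΔCt = (28.75−17.39) − (29.31−16.97) = 11.36 − 12.34 = -0.98; fold change = 2^0.98 = 1.972
Hoxa2: ΔΔCt = (25.05−17.39) − (22.73−16.97) = 7.66 − 5.76 = 1.90; fold change = 2^-1.90 = 0.268
Esr4 has the largest |ΔΔCt| = 4.35.

0.049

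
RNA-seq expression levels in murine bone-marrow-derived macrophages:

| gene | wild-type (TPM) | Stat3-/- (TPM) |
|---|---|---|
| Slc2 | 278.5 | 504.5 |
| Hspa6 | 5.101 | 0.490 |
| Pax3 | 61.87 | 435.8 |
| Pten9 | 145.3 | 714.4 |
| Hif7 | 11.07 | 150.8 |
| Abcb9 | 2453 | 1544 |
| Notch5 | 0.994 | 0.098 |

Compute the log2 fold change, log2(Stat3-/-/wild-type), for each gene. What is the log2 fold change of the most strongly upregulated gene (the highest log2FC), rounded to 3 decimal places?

3.768

log2(504.5/278.5) = 0.857  (Slc2)
log2(0.490/5.101) = -3.380  (Hspa6)
log2(435.8/61.87) = 2.816  (Pax3)
log2(714.4/145.3) = 2.298  (Pten9)
log2(150.8/11.07) = 3.768  (Hif7)
log2(1544/2453) = -0.668  (Abcb9)
log2(0.098/0.994) = -3.342  (Notch5)
Hif7 is most strongly upregulated.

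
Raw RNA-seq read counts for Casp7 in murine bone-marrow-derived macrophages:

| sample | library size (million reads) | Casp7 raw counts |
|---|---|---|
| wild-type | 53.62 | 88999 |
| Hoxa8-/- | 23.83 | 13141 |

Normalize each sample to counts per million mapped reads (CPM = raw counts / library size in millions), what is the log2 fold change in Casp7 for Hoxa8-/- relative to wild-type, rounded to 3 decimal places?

-1.590

CPM(wild-type) = 88999 / 53.62 = 1659.8098
CPM(Hoxa8-/-) = 13141 / 23.83 = 551.4478
Fold change = 551.4478 / 1659.8098 = 0.33224
log2(0.33224) = -1.5897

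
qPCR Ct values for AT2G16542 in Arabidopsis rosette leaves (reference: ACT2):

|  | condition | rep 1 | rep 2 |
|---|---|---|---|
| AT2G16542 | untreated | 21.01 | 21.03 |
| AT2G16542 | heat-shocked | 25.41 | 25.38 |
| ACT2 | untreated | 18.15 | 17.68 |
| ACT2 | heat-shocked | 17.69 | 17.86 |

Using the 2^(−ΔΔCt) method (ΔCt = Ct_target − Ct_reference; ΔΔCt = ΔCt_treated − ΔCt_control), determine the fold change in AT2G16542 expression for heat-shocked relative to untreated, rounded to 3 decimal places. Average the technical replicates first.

Mean Ct: AT2G16542 untreated 21.020; AT2G16542 heat-shocked 25.395; ACT2 untreated 17.915; ACT2 heat-shocked 17.775
ΔCt(untreated) = 21.020 − 17.915 = 3.105
ΔCt(heat-shocked) = 25.395 − 17.775 = 7.620
ΔΔCt = 7.620 − 3.105 = 4.515
Fold change = 2^(−4.515) = 0.0437

0.044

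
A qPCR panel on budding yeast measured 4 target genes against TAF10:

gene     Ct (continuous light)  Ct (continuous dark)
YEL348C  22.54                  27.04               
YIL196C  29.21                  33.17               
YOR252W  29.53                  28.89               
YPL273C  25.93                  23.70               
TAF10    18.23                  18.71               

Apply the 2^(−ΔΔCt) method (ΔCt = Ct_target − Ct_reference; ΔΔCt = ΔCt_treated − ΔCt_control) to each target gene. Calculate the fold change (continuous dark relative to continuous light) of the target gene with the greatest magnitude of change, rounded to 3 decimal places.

YEL348C: ΔΔCt = (27.04−18.71) − (22.54−18.23) = 8.33 − 4.31 = 4.02; fold change = 2^-4.02 = 0.062
YIL196C: ΔΔCt = (33.17−18.71) − (29.21−18.23) = 14.46 − 10.98 = 3.48; fold change = 2^-3.48 = 0.090
YOR252W: ΔΔCt = (28.89−18.71) − (29.53−18.23) = 10.18 − 11.30 = -1.12; fold change = 2^1.12 = 2.173
YPL273C: ΔΔCt = (23.70−18.71) − (25.93−18.23) = 4.99 − 7.70 = -2.71; fold change = 2^2.71 = 6.543
YEL348C has the largest |ΔΔCt| = 4.02.

0.062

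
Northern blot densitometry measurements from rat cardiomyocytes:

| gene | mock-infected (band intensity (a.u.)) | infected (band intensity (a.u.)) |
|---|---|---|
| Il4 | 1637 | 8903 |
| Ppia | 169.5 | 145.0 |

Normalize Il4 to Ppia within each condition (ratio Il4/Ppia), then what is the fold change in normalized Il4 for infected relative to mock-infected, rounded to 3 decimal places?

6.358

Il4/Ppia (mock-infected) = 1637 / 169.5 = 9.6578
Il4/Ppia (infected) = 8903 / 145.0 = 61.4
Fold change = 61.4 / 9.6578 = 6.3575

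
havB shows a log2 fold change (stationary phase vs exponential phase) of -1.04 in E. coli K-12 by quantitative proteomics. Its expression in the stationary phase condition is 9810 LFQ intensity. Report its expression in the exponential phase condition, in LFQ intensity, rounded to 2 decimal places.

20171.59

Fold change = 2^(-1.04) = 0.4863
exponential phase expression = 9810 / 0.4863 = 20171.59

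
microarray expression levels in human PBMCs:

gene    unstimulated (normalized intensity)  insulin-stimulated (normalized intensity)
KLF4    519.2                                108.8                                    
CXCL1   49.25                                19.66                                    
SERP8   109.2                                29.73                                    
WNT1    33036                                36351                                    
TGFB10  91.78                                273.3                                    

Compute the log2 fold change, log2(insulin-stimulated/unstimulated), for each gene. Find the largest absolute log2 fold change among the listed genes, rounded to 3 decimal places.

2.255

log2(108.8/519.2) = -2.255  (KLF4)
log2(19.66/49.25) = -1.325  (CXCL1)
log2(29.73/109.2) = -1.877  (SERP8)
log2(36351/33036) = 0.138  (WNT1)
log2(273.3/91.78) = 1.574  (TGFB10)
The largest magnitude belongs to KLF4.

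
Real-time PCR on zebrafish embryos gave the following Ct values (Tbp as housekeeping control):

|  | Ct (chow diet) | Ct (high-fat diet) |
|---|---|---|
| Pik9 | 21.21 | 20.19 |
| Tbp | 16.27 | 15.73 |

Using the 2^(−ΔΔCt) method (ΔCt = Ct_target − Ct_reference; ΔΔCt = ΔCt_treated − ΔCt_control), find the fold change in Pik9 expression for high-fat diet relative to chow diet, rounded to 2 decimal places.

ΔCt(chow diet) = 21.210 − 16.270 = 4.940
ΔCt(high-fat diet) = 20.190 − 15.730 = 4.460
ΔΔCt = 4.460 − 4.940 = -0.480
Fold change = 2^(−(-0.480)) = 2^0.480 = 1.395

1.39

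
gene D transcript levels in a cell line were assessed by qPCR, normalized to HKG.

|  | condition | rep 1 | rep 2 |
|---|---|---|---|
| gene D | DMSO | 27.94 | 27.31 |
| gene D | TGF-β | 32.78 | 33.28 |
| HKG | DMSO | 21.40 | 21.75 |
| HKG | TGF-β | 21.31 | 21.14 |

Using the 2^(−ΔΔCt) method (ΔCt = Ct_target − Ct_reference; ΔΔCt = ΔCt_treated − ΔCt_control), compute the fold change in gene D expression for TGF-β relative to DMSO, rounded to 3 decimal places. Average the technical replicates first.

Mean Ct: gene D DMSO 27.625; gene D TGF-β 33.030; HKG DMSO 21.575; HKG TGF-β 21.225
ΔCt(DMSO) = 27.625 − 21.575 = 6.050
ΔCt(TGF-β) = 33.030 − 21.225 = 11.805
ΔΔCt = 11.805 − 6.050 = 5.755
Fold change = 2^(−5.755) = 0.0185

0.019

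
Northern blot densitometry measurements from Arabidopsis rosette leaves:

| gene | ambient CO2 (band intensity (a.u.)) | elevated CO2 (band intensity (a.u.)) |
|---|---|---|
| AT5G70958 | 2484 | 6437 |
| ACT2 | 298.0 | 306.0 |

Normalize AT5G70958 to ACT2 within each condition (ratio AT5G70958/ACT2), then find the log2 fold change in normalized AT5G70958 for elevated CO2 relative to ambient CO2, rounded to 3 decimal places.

1.336

AT5G70958/ACT2 (ambient CO2) = 2484 / 298.0 = 8.3356
AT5G70958/ACT2 (elevated CO2) = 6437 / 306.0 = 21.036
Fold change = 21.036 / 8.3356 = 2.5236
log2(2.5236) = 1.3355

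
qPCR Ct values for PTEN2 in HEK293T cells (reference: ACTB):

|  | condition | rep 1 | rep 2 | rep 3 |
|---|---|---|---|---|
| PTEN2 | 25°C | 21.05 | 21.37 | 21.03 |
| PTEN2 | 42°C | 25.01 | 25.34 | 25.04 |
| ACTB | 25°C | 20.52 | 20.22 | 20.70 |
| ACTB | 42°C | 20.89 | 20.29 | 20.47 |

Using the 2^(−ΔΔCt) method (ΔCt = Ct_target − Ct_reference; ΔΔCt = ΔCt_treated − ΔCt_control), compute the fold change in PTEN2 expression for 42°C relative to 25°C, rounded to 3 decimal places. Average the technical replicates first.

Mean Ct: PTEN2 25°C 21.150; PTEN2 42°C 25.130; ACTB 25°C 20.480; ACTB 42°C 20.550
ΔCt(25°C) = 21.150 − 20.480 = 0.670
ΔCt(42°C) = 25.130 − 20.550 = 4.580
ΔΔCt = 4.580 − 0.670 = 3.910
Fold change = 2^(−3.910) = 0.0665

0.067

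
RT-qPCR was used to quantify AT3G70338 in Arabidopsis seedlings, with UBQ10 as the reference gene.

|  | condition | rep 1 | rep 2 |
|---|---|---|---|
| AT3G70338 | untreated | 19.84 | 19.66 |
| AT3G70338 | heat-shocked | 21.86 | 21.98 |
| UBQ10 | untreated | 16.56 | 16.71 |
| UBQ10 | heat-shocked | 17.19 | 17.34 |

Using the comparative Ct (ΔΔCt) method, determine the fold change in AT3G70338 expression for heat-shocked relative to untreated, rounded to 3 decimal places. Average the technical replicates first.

Mean Ct: AT3G70338 untreated 19.750; AT3G70338 heat-shocked 21.920; UBQ10 untreated 16.635; UBQ10 heat-shocked 17.265
ΔCt(untreated) = 19.750 − 16.635 = 3.115
ΔCt(heat-shocked) = 21.920 − 17.265 = 4.655
ΔΔCt = 4.655 − 3.115 = 1.540
Fold change = 2^(−1.540) = 0.3439

0.344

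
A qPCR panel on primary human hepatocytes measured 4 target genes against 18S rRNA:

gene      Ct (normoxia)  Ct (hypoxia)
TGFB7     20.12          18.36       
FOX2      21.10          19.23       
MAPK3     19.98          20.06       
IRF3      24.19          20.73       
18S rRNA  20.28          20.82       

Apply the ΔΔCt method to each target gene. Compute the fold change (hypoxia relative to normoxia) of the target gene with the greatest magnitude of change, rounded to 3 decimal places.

TGFB7: ΔΔCt = (18.36−20.82) − (20.12−20.28) = -2.46 − (-0.16) = -2.30; fold change = 2^2.30 = 4.925
FOX2: ΔΔCt = (19.23−20.82) − (21.10−20.28) = -1.59 − 0.82 = -2.41; fold change = 2^2.41 = 5.315
MAPK3: ΔΔCt = (20.06−20.82) − (19.98−20.28) = -0.76 − (-0.30) = -0.46; fold change = 2^0.46 = 1.376
IRF3: ΔΔCt = (20.73−20.82) − (24.19−20.28) = -0.09 − 3.91 = -4.00; fold change = 2^4.00 = 16.000
IRF3 has the largest |ΔΔCt| = 4.00.

16.000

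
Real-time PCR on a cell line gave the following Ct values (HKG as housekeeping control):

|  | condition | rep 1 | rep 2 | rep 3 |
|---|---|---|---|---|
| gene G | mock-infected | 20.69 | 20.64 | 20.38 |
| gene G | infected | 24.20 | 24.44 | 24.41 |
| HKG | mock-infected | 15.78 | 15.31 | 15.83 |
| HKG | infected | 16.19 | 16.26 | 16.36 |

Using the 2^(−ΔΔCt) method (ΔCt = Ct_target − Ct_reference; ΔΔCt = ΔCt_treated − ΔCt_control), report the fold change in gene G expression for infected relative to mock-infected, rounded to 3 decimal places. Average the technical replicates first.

Mean Ct: gene G mock-infected 20.570; gene G infected 24.350; HKG mock-infected 15.640; HKG infected 16.270
ΔCt(mock-infected) = 20.570 − 15.640 = 4.930
ΔCt(infected) = 24.350 − 16.270 = 8.080
ΔΔCt = 8.080 − 4.930 = 3.150
Fold change = 2^(−3.150) = 0.1127

0.113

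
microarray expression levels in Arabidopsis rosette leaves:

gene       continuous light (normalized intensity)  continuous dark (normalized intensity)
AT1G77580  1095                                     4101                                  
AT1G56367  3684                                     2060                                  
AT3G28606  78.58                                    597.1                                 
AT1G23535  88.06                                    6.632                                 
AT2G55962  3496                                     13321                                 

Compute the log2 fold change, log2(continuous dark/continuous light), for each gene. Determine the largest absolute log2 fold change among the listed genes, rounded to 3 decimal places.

3.731

log2(4101/1095) = 1.905  (AT1G77580)
log2(2060/3684) = -0.839  (AT1G56367)
log2(597.1/78.58) = 2.926  (AT3G28606)
log2(6.632/88.06) = -3.731  (AT1G23535)
log2(13321/3496) = 1.930  (AT2G55962)
The largest magnitude belongs to AT1G23535.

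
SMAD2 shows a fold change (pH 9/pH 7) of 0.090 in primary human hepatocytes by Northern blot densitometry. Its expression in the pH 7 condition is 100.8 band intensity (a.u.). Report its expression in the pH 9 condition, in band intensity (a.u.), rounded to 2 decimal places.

9.07

pH 9 expression = 100.8 × 0.090 = 9.07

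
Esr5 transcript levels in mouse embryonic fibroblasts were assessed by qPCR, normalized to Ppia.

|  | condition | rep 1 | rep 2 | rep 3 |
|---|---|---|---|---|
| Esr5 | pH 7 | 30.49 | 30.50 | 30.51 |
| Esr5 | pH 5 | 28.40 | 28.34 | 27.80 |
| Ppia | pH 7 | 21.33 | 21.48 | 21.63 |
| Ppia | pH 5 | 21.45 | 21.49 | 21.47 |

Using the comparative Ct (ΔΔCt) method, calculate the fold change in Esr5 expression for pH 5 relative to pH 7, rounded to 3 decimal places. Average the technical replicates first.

4.959

Mean Ct: Esr5 pH 7 30.500; Esr5 pH 5 28.180; Ppia pH 7 21.480; Ppia pH 5 21.470
ΔCt(pH 7) = 30.500 − 21.480 = 9.020
ΔCt(pH 5) = 28.180 − 21.470 = 6.710
ΔΔCt = 6.710 − 9.020 = -2.310
Fold change = 2^(−(-2.310)) = 2^2.310 = 4.9588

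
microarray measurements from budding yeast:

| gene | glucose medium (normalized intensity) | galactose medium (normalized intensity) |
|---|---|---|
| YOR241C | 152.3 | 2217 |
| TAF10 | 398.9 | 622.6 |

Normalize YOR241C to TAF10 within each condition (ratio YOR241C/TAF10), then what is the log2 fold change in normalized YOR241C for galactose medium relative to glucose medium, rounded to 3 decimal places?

3.221

YOR241C/TAF10 (glucose medium) = 152.3 / 398.9 = 0.3818
YOR241C/TAF10 (galactose medium) = 2217 / 622.6 = 3.5609
Fold change = 3.5609 / 0.3818 = 9.3265
log2(9.3265) = 3.2213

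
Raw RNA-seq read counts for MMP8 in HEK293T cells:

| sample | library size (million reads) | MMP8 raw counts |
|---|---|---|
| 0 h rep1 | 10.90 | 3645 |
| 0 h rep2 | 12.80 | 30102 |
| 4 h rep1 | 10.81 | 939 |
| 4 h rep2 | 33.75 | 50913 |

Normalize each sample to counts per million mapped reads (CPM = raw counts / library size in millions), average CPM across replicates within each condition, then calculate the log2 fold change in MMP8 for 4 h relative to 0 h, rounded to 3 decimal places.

-0.752

CPM(0 h rep1) = 3645 / 10.90 = 334.4037
CPM(0 h rep2) = 30102 / 12.80 = 2351.7188
CPM(4 h rep1) = 939 / 10.81 = 86.8640
CPM(4 h rep2) = 50913 / 33.75 = 1508.5333
mean CPM(0 h) = 1343.0612; mean CPM(4 h) = 797.6987
Fold change = 797.6987 / 1343.0612 = 0.59394
log2(0.59394) = -0.7516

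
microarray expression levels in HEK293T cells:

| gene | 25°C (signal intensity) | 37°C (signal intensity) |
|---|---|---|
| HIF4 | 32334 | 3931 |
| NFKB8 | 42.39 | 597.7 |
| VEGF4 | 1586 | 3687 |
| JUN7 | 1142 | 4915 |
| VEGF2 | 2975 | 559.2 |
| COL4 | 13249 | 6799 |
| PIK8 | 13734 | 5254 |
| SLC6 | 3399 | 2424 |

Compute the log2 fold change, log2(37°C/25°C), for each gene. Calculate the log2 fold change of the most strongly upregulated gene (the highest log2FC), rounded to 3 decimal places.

log2(3931/32334) = -3.040  (HIF4)
log2(597.7/42.39) = 3.818  (NFKB8)
log2(3687/1586) = 1.217  (VEGF4)
log2(4915/1142) = 2.106  (JUN7)
log2(559.2/2975) = -2.411  (VEGF2)
log2(6799/13249) = -0.962  (COL4)
log2(5254/13734) = -1.386  (PIK8)
log2(2424/3399) = -0.488  (SLC6)
NFKB8 is most strongly upregulated.

3.818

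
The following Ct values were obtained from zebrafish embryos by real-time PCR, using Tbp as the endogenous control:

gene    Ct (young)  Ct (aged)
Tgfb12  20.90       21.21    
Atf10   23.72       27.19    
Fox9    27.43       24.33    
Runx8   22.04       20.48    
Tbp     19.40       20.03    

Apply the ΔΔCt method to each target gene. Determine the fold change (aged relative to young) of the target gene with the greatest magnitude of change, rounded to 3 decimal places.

13.269

Tgfb12: ΔΔCt = (21.21−20.03) − (20.90−19.40) = 1.18 − 1.50 = -0.32; fold change = 2^0.32 = 1.248
Atf10: ΔΔCt = (27.19−20.03) − (23.72−19.40) = 7.16 − 4.32 = 2.84; fold change = 2^-2.84 = 0.140
Fox9: ΔΔCt = (24.33−20.03) − (27.43−19.40) = 4.30 − 8.03 = -3.73; fold change = 2^3.73 = 13.269
Runx8: ΔΔCt = (20.48−20.03) − (22.04−19.40) = 0.45 − 2.64 = -2.19; fold change = 2^2.19 = 4.563
Fox9 has the largest |ΔΔCt| = 3.73.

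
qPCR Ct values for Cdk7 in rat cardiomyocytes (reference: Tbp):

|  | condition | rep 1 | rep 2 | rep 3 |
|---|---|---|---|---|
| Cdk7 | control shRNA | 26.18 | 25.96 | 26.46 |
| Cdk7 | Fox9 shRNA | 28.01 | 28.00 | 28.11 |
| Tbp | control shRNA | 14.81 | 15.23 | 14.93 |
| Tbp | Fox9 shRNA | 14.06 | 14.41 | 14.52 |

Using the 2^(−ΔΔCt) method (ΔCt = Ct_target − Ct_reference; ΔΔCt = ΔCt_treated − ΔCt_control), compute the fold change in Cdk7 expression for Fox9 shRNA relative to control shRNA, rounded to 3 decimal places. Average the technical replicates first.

0.177

Mean Ct: Cdk7 control shRNA 26.200; Cdk7 Fox9 shRNA 28.040; Tbp control shRNA 14.990; Tbp Fox9 shRNA 14.330
ΔCt(control shRNA) = 26.200 − 14.990 = 11.210
ΔCt(Fox9 shRNA) = 28.040 − 14.330 = 13.710
ΔΔCt = 13.710 − 11.210 = 2.500
Fold change = 2^(−2.500) = 0.1768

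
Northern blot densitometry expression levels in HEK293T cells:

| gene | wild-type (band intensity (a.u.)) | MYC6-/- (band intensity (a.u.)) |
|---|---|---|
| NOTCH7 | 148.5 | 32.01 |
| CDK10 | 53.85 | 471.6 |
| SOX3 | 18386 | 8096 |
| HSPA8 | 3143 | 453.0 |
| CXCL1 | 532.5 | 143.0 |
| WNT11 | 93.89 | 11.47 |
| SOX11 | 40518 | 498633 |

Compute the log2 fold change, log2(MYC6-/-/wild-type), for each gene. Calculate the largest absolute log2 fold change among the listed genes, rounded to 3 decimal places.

log2(32.01/148.5) = -2.214  (NOTCH7)
log2(471.6/53.85) = 3.131  (CDK10)
log2(8096/18386) = -1.183  (SOX3)
log2(453.0/3143) = -2.795  (HSPA8)
log2(143.0/532.5) = -1.897  (CXCL1)
log2(11.47/93.89) = -3.033  (WNT11)
log2(498633/40518) = 3.621  (SOX11)
The largest magnitude belongs to SOX11.

3.621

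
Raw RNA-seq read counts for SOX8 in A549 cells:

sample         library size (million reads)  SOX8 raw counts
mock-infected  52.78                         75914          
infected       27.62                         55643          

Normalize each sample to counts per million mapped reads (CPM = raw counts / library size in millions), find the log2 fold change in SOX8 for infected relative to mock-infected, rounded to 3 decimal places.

CPM(mock-infected) = 75914 / 52.78 = 1438.3100
CPM(infected) = 55643 / 27.62 = 2014.5909
Fold change = 2014.5909 / 1438.3100 = 1.40067
log2(1.40067) = 0.4861

0.486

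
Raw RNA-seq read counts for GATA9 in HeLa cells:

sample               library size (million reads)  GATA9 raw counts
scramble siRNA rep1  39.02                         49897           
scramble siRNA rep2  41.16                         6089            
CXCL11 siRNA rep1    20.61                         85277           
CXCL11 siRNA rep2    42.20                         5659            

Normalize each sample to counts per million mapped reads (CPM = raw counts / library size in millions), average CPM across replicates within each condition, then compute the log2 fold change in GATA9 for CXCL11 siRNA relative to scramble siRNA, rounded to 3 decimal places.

CPM(scramble siRNA rep1) = 49897 / 39.02 = 1278.7545
CPM(scramble siRNA rep2) = 6089 / 41.16 = 147.9349
CPM(CXCL11 siRNA rep1) = 85277 / 20.61 = 4137.6516
CPM(CXCL11 siRNA rep2) = 5659 / 42.20 = 134.0995
mean CPM(scramble siRNA) = 713.3447; mean CPM(CXCL11 siRNA) = 2135.8756
Fold change = 2135.8756 / 713.3447 = 2.99417
log2(2.99417) = 1.5822

1.582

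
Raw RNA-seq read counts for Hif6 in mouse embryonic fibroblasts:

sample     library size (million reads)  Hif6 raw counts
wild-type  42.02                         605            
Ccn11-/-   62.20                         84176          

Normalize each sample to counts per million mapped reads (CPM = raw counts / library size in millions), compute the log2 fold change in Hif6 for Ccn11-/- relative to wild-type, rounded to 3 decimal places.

6.554

CPM(wild-type) = 605 / 42.02 = 14.3979
CPM(Ccn11-/-) = 84176 / 62.20 = 1353.3119
Fold change = 1353.3119 / 14.3979 = 93.99366
log2(93.99366) = 6.5545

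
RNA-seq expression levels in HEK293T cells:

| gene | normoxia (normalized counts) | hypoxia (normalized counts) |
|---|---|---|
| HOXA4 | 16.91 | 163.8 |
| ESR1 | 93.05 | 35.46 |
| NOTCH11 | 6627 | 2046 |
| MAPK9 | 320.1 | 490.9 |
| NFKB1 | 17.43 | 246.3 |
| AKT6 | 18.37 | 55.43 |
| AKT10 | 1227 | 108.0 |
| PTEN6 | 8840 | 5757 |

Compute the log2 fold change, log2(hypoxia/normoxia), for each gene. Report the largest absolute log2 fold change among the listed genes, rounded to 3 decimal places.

3.821

log2(163.8/16.91) = 3.276  (HOXA4)
log2(35.46/93.05) = -1.392  (ESR1)
log2(2046/6627) = -1.696  (NOTCH11)
log2(490.9/320.1) = 0.617  (MAPK9)
log2(246.3/17.43) = 3.821  (NFKB1)
log2(55.43/18.37) = 1.593  (AKT6)
log2(108.0/1227) = -3.506  (AKT10)
log2(5757/8840) = -0.619  (PTEN6)
The largest magnitude belongs to NFKB1.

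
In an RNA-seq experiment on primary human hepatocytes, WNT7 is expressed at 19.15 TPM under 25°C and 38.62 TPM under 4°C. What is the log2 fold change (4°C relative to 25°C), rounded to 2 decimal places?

Fold change = 38.62 / 19.15 = 2.0167
log2(2.0167) = 1.012

1.01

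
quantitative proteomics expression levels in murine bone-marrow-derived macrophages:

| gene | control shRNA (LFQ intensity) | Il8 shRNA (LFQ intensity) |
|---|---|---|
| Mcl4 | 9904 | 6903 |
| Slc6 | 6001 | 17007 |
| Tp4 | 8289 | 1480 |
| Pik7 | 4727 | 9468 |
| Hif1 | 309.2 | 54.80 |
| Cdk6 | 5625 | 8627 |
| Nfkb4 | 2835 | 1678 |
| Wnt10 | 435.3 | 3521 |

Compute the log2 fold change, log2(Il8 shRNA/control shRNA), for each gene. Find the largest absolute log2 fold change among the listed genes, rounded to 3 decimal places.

3.016

log2(6903/9904) = -0.521  (Mcl4)
log2(17007/6001) = 1.503  (Slc6)
log2(1480/8289) = -2.486  (Tp4)
log2(9468/4727) = 1.002  (Pik7)
log2(54.80/309.2) = -2.496  (Hif1)
log2(8627/5625) = 0.617  (Cdk6)
log2(1678/2835) = -0.757  (Nfkb4)
log2(3521/435.3) = 3.016  (Wnt10)
The largest magnitude belongs to Wnt10.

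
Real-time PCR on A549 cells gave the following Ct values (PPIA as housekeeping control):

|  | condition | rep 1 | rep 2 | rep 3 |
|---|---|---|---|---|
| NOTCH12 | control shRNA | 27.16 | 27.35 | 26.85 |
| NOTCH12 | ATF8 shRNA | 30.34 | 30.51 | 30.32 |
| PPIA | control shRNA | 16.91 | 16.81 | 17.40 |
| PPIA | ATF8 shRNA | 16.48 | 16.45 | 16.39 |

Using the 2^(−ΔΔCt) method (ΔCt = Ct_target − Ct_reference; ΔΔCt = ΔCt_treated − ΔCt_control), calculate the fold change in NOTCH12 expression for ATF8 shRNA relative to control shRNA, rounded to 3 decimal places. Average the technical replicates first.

Mean Ct: NOTCH12 control shRNA 27.120; NOTCH12 ATF8 shRNA 30.390; PPIA control shRNA 17.040; PPIA ATF8 shRNA 16.440
ΔCt(control shRNA) = 27.120 − 17.040 = 10.080
ΔCt(ATF8 shRNA) = 30.390 − 16.440 = 13.950
ΔΔCt = 13.950 − 10.080 = 3.870
Fold change = 2^(−3.870) = 0.0684

0.068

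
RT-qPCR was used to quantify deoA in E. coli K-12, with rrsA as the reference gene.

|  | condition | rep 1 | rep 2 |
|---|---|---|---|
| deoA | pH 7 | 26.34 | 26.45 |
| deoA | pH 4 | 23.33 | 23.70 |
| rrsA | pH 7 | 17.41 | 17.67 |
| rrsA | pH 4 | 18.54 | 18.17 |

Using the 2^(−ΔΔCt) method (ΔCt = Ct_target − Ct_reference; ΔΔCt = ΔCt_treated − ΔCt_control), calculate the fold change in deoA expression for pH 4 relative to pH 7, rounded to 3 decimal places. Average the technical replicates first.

Mean Ct: deoA pH 7 26.395; deoA pH 4 23.515; rrsA pH 7 17.540; rrsA pH 4 18.355
ΔCt(pH 7) = 26.395 − 17.540 = 8.855
ΔCt(pH 4) = 23.515 − 18.355 = 5.160
ΔΔCt = 5.160 − 8.855 = -3.695
Fold change = 2^(−(-3.695)) = 2^3.695 = 12.9511

12.951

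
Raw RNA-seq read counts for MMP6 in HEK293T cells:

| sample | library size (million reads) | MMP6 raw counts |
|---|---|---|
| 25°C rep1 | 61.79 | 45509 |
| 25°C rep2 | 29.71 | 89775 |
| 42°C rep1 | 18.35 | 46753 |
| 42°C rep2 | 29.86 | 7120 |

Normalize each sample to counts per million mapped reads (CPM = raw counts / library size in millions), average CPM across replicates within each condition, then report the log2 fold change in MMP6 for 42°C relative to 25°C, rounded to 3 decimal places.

CPM(25°C rep1) = 45509 / 61.79 = 736.5108
CPM(25°C rep2) = 89775 / 29.71 = 3021.7099
CPM(42°C rep1) = 46753 / 18.35 = 2547.8474
CPM(42°C rep2) = 7120 / 29.86 = 238.4461
mean CPM(25°C) = 1879.1103; mean CPM(42°C) = 1393.1467
Fold change = 1393.1467 / 1879.1103 = 0.74139
log2(0.74139) = -0.4317

-0.432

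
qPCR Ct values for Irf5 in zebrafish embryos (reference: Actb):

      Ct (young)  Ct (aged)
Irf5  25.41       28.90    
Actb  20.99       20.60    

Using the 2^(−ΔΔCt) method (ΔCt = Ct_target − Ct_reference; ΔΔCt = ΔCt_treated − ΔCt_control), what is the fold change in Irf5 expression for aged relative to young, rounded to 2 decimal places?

ΔCt(young) = 25.410 − 20.990 = 4.420
ΔCt(aged) = 28.900 − 20.600 = 8.300
ΔΔCt = 8.300 − 4.420 = 3.880
Fold change = 2^(−3.880) = 0.068

0.07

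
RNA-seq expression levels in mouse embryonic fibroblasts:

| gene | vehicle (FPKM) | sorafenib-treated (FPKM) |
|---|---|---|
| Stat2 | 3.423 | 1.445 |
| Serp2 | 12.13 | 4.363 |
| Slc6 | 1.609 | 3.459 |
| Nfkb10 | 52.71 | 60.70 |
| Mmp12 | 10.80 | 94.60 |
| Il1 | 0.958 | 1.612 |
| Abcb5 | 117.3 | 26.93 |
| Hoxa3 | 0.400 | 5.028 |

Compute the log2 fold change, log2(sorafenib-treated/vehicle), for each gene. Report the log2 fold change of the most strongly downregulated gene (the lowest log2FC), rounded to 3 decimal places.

log2(1.445/3.423) = -1.244  (Stat2)
log2(4.363/12.13) = -1.475  (Serp2)
log2(3.459/1.609) = 1.104  (Slc6)
log2(60.70/52.71) = 0.204  (Nfkb10)
log2(94.60/10.80) = 3.131  (Mmp12)
log2(1.612/0.958) = 0.751  (Il1)
log2(26.93/117.3) = -2.123  (Abcb5)
log2(5.028/0.400) = 3.652  (Hoxa3)
Abcb5 is most strongly downregulated.

-2.123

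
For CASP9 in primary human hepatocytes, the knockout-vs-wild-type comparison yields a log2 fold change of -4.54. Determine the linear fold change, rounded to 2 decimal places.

0.04

Fold change = 2^(-4.54) = 0.043
That is, CASP9 drops to 4.3% of the wild-type level.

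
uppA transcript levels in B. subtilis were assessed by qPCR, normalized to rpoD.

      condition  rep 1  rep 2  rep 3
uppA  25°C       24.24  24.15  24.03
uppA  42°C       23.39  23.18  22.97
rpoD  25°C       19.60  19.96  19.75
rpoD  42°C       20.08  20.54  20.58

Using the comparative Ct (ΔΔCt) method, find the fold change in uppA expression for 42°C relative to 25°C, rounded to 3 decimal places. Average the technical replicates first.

3.010

Mean Ct: uppA 25°C 24.140; uppA 42°C 23.180; rpoD 25°C 19.770; rpoD 42°C 20.400
ΔCt(25°C) = 24.140 − 19.770 = 4.370
ΔCt(42°C) = 23.180 − 20.400 = 2.780
ΔΔCt = 2.780 − 4.370 = -1.590
Fold change = 2^(−(-1.590)) = 2^1.590 = 3.0105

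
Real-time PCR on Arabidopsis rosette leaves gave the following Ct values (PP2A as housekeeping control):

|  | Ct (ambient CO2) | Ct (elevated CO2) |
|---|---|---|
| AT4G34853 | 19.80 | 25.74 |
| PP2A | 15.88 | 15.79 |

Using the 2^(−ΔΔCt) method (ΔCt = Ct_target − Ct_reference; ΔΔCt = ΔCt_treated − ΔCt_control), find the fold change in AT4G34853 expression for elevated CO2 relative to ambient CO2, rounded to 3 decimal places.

0.015

ΔCt(ambient CO2) = 19.800 − 15.880 = 3.920
ΔCt(elevated CO2) = 25.740 − 15.790 = 9.950
ΔΔCt = 9.950 − 3.920 = 6.030
Fold change = 2^(−6.030) = 0.0153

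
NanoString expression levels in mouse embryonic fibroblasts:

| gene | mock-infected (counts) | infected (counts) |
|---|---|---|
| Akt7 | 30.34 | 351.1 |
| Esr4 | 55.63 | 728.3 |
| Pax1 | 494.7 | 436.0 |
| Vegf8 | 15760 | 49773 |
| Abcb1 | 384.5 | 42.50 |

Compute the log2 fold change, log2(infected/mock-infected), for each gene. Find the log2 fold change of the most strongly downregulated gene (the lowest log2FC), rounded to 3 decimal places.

log2(351.1/30.34) = 3.533  (Akt7)
log2(728.3/55.63) = 3.711  (Esr4)
log2(436.0/494.7) = -0.182  (Pax1)
log2(49773/15760) = 1.659  (Vegf8)
log2(42.50/384.5) = -3.177  (Abcb1)
Abcb1 is most strongly downregulated.

-3.177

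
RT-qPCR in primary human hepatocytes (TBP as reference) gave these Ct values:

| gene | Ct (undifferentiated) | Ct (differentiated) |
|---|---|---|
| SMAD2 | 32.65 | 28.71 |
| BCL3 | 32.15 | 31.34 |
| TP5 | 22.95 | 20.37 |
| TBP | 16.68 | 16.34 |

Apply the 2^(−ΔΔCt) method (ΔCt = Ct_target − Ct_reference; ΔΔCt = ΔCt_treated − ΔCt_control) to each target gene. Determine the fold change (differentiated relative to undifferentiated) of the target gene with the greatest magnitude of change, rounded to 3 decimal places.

12.126

SMAD2: ΔΔCt = (28.71−16.34) − (32.65−16.68) = 12.37 − 15.97 = -3.60; fold change = 2^3.60 = 12.126
BCL3: ΔΔCt = (31.34−16.34) − (32.15−16.68) = 15.00 − 15.47 = -0.47; fold change = 2^0.47 = 1.385
TP5: ΔΔCt = (20.37−16.34) − (22.95−16.68) = 4.03 − 6.27 = -2.24; fold change = 2^2.24 = 4.724
SMAD2 has the largest |ΔΔCt| = 3.60.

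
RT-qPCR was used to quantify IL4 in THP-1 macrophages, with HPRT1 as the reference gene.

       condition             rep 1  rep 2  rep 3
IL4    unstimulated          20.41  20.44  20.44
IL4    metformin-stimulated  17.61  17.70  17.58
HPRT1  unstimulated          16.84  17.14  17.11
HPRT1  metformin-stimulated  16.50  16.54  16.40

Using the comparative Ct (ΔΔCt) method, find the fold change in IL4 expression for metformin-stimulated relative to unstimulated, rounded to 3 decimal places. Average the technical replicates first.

4.757

Mean Ct: IL4 unstimulated 20.430; IL4 metformin-stimulated 17.630; HPRT1 unstimulated 17.030; HPRT1 metformin-stimulated 16.480
ΔCt(unstimulated) = 20.430 − 17.030 = 3.400
ΔCt(metformin-stimulated) = 17.630 − 16.480 = 1.150
ΔΔCt = 1.150 − 3.400 = -2.250
Fold change = 2^(−(-2.250)) = 2^2.250 = 4.7568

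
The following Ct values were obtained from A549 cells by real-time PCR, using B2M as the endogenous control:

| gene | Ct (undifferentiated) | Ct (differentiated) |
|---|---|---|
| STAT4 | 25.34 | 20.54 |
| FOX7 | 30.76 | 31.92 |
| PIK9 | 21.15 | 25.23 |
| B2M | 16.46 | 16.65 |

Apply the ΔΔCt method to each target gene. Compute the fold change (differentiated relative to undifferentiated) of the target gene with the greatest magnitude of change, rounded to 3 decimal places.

STAT4: ΔΔCt = (20.54−16.65) − (25.34−16.46) = 3.89 − 8.88 = -4.99; fold change = 2^4.99 = 31.779
FOX7: ΔΔCt = (31.92−16.65) − (30.76−16.46) = 15.27 − 14.30 = 0.97; fold change = 2^-0.97 = 0.511
PIK9: ΔΔCt = (25.23−16.65) − (21.15−16.46) = 8.58 − 4.69 = 3.89; fold change = 2^-3.89 = 0.067
STAT4 has the largest |ΔΔCt| = 4.99.

31.779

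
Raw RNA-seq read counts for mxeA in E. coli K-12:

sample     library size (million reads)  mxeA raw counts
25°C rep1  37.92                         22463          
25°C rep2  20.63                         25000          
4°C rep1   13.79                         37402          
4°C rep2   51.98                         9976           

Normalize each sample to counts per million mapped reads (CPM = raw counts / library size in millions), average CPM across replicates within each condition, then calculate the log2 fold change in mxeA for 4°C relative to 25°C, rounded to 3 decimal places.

CPM(25°C rep1) = 22463 / 37.92 = 592.3787
CPM(25°C rep2) = 25000 / 20.63 = 1211.8274
CPM(4°C rep1) = 37402 / 13.79 = 2712.2553
CPM(4°C rep2) = 9976 / 51.98 = 191.9200
mean CPM(25°C) = 902.1031; mean CPM(4°C) = 1452.0876
Fold change = 1452.0876 / 902.1031 = 1.60967
log2(1.60967) = 0.6868

0.687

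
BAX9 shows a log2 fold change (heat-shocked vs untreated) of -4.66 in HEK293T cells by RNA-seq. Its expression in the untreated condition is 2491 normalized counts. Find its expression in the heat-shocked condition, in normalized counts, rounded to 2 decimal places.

Fold change = 2^(-4.66) = 0.0396
heat-shocked expression = 2491 × 0.0396 = 98.53

98.53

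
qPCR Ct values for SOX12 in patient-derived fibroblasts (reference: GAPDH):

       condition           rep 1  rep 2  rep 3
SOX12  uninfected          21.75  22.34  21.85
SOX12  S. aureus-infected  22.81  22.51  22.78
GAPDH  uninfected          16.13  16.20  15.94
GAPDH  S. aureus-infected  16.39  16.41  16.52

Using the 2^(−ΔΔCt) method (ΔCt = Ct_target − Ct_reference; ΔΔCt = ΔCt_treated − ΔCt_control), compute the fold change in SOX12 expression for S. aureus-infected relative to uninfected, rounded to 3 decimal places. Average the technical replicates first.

0.774

Mean Ct: SOX12 uninfected 21.980; SOX12 S. aureus-infected 22.700; GAPDH uninfected 16.090; GAPDH S. aureus-infected 16.440
ΔCt(uninfected) = 21.980 − 16.090 = 5.890
ΔCt(S. aureus-infected) = 22.700 − 16.440 = 6.260
ΔΔCt = 6.260 − 5.890 = 0.370
Fold change = 2^(−0.370) = 0.7738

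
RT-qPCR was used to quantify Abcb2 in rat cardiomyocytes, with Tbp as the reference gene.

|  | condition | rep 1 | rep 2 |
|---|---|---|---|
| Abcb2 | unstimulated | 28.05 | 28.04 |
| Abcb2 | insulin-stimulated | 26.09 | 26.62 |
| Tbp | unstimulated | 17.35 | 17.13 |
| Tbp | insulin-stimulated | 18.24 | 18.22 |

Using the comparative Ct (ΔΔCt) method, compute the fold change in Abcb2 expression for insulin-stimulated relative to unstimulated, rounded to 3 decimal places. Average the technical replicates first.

Mean Ct: Abcb2 unstimulated 28.045; Abcb2 insulin-stimulated 26.355; Tbp unstimulated 17.240; Tbp insulin-stimulated 18.230
ΔCt(unstimulated) = 28.045 − 17.240 = 10.805
ΔCt(insulin-stimulated) = 26.355 − 18.230 = 8.125
ΔΔCt = 8.125 − 10.805 = -2.680
Fold change = 2^(−(-2.680)) = 2^2.680 = 6.4086

6.409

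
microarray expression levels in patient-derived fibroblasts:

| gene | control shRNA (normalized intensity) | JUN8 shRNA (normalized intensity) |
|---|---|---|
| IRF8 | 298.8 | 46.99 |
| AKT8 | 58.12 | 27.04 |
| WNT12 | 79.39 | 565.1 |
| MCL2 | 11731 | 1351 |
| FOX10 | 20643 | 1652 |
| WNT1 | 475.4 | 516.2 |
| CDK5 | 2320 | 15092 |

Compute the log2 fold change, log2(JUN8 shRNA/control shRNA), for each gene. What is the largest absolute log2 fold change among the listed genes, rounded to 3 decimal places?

3.643

log2(46.99/298.8) = -2.669  (IRF8)
log2(27.04/58.12) = -1.104  (AKT8)
log2(565.1/79.39) = 2.831  (WNT12)
log2(1351/11731) = -3.118  (MCL2)
log2(1652/20643) = -3.643  (FOX10)
log2(516.2/475.4) = 0.119  (WNT1)
log2(15092/2320) = 2.702  (CDK5)
The largest magnitude belongs to FOX10.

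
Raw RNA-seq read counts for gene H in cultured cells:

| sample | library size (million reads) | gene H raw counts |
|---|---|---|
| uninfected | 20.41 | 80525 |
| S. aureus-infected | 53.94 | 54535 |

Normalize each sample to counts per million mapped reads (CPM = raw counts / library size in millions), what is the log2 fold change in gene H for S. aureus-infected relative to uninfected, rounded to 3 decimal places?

-1.964

CPM(uninfected) = 80525 / 20.41 = 3945.3699
CPM(S. aureus-infected) = 54535 / 53.94 = 1011.0308
Fold change = 1011.0308 / 3945.3699 = 0.25626
log2(0.25626) = -1.9643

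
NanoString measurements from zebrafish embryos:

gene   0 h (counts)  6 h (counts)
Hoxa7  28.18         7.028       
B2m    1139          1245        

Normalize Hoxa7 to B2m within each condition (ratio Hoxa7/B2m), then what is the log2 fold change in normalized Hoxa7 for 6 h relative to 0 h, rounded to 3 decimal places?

Hoxa7/B2m (0 h) = 28.18 / 1139 = 0.024741
Hoxa7/B2m (6 h) = 7.028 / 1245 = 0.005645
Fold change = 0.005645 / 0.024741 = 0.2282
log2(0.2282) = -2.1319

-2.132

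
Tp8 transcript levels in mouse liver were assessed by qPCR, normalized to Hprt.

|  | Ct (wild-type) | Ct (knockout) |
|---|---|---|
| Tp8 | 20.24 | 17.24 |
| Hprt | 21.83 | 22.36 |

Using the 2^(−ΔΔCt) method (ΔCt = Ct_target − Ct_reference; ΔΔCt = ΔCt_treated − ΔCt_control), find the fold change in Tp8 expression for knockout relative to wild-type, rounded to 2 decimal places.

11.55

ΔCt(wild-type) = 20.240 − 21.830 = -1.590
ΔCt(knockout) = 17.240 − 22.360 = -5.120
ΔΔCt = -5.120 − (-1.590) = -3.530
Fold change = 2^(−(-3.530)) = 2^3.530 = 11.551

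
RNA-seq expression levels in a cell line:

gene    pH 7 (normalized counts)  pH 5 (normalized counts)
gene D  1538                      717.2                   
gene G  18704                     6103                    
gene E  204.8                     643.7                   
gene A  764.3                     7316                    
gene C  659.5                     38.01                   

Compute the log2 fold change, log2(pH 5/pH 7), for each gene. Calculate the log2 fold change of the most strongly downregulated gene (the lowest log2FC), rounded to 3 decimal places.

-4.117

log2(717.2/1538) = -1.101  (gene D)
log2(6103/18704) = -1.616  (gene G)
log2(643.7/204.8) = 1.652  (gene E)
log2(7316/764.3) = 3.259  (gene A)
log2(38.01/659.5) = -4.117  (gene C)
gene C is most strongly downregulated.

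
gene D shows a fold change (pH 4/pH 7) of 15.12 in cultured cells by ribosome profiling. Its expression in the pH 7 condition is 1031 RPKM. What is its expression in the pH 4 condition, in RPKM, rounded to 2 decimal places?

15588.72

pH 4 expression = 1031 × 15.12 = 15588.72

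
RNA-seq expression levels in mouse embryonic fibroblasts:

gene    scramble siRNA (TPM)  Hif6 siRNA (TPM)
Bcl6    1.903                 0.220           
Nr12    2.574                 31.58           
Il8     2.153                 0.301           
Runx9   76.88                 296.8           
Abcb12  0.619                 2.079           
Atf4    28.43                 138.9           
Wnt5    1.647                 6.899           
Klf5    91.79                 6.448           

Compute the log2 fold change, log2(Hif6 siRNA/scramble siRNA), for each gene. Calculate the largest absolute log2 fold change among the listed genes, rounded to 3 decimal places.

log2(0.220/1.903) = -3.113  (Bcl6)
log2(31.58/2.574) = 3.617  (Nr12)
log2(0.301/2.153) = -2.839  (Il8)
log2(296.8/76.88) = 1.949  (Runx9)
log2(2.079/0.619) = 1.748  (Abcb12)
log2(138.9/28.43) = 2.289  (Atf4)
log2(6.899/1.647) = 2.067  (Wnt5)
log2(6.448/91.79) = -3.831  (Klf5)
The largest magnitude belongs to Klf5.

3.831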